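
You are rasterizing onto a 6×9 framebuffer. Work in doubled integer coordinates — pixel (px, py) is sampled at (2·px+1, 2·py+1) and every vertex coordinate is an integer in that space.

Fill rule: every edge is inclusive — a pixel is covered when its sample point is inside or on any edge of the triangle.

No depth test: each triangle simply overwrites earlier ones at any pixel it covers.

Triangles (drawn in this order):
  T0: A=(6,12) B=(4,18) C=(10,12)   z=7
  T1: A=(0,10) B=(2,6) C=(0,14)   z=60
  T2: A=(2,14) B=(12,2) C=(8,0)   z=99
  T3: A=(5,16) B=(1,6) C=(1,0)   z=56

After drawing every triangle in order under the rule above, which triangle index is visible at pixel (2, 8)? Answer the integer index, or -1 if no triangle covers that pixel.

T0:
  2·area = 24  (B↔C swapped to make it positive)
  edge (6, 12)→(10, 12): d=(4,0) inclusive
  edge (10, 12)→(4, 18): d=(-6,6) inclusive
  edge (4, 18)→(6, 12): d=(2,-6) inclusive
    (4,1)@(9, 3): e=[-36,60,0] → ·  [on edge]
    (3,4)@(7, 9): e=[-12,36,0] → ·  [on edge]
    (5,5)@(11, 11): e=[-4,0,28] → ·  [on edge]
    (3,6)@(7, 13): e=[4,12,8] → █
    (4,6)@(9, 13): e=[4,0,20] → █  [on edge]
    (5,6)@(11, 13): e=[4,-12,32] → ·
    (2,7)@(5, 15): e=[12,12,0] → █  [on edge]
    (3,7)@(7, 15): e=[12,0,12] → █  [on edge]
    (4,7)@(9, 15): e=[12,-12,24] → ·
    (2,8)@(5, 17): e=[20,0,4] → █  [on edge]
    (3,8)@(7, 17): e=[20,-12,16] → ·
  covered (5 px):
    · · · · · ·
    · · · · · ·
    · · · · · ·
    · · · · · ·
    · · · · · ·
    · · · · · ·
    · · · █ █ ·
    · · █ █ · ·
    · · █ · · ·
T1:
  2·area = 8
  edge (0, 10)→(2, 6): d=(2,-4) inclusive
  edge (2, 6)→(0, 14): d=(-2,8) inclusive
  edge (0, 14)→(0, 10): d=(0,-4) inclusive
    (0,4)@(1, 9): e=[2,2,4] → █
    (1,4)@(3, 9): e=[10,-14,12] → ·
    (0,5)@(1, 11): e=[6,-2,4] → ·
  covered (1 px):
    · · · · · ·
    · · · · · ·
    · · · · · ·
    · · · · · ·
    █ · · · · ·
    · · · · · ·
    · · · · · ·
    · · · · · ·
    · · · · · ·
T2:
  2·area = 68  (B↔C swapped to make it positive)
  edge (2, 14)→(8, 0): d=(6,-14) inclusive
  edge (8, 0)→(12, 2): d=(4,2) inclusive
  edge (12, 2)→(2, 14): d=(-10,12) inclusive
    (4,0)@(9, 1): e=[20,2,46] → █
    (5,0)@(11, 1): e=[48,-2,22] → ·
    (3,1)@(7, 3): e=[4,14,50] → █
    (5,1)@(11, 3): e=[60,6,2] → █
    (3,2)@(7, 5): e=[16,22,30] → █
    (5,2)@(11, 5): e=[72,14,-18] → ·
    (2,3)@(5, 7): e=[0,34,34] → █  [on edge]
    (4,3)@(9, 7): e=[56,26,-14] → ·
    (2,4)@(5, 9): e=[12,42,14] → █
    (3,4)@(7, 9): e=[40,38,-10] → ·
    (2,5)@(5, 11): e=[24,50,-6] → ·
  covered (9 px):
    · · · · █ ·
    · · · █ █ █
    · · · █ █ ·
    · · █ █ · ·
    · · █ · · ·
    · · · · · ·
    · · · · · ·
    · · · · · ·
    · · · · · ·
T3:
  2·area = 24
  edge (5, 16)→(1, 6): d=(-4,-10) inclusive
  edge (1, 6)→(1, 0): d=(0,-6) inclusive
  edge (1, 0)→(5, 16): d=(4,16) inclusive
    (0,0)@(1, 1): e=[20,0,4] → █  [on edge]
    (1,0)@(3, 1): e=[40,12,-28] → ·
    (0,1)@(1, 3): e=[12,0,12] → █  [on edge]
    (1,1)@(3, 3): e=[32,12,-20] → ·
    (0,2)@(1, 5): e=[4,0,20] → █  [on edge]
    (1,2)@(3, 5): e=[24,12,-12] → ·
    (0,3)@(1, 7): e=[-4,0,28] → ·  [on edge]
    (0,4)@(1, 9): e=[-12,0,36] → ·  [on edge]
    (1,4)@(3, 9): e=[8,12,4] → █
    (2,4)@(5, 9): e=[28,24,-28] → ·
    (0,5)@(1, 11): e=[-20,0,44] → ·  [on edge]
    (1,5)@(3, 11): e=[0,12,12] → █  [on edge]
    (0,6)@(1, 13): e=[-28,0,52] → ·  [on edge]
    (0,7)@(1, 15): e=[-36,0,60] → ·  [on edge]
    (0,8)@(1, 17): e=[-44,0,68] → ·  [on edge]
  covered (5 px):
    █ · · · · ·
    █ · · · · ·
    █ · · · · ·
    · · · · · ·
    · █ · · · ·
    · █ · · · ·
    · · · · · ·
    · · · · · ·
    · · · · · ·

Z-buffer (winner per pixel, '.' = empty):
  3 . . . 2 .
  3 . . 2 2 2
  3 . . 2 2 .
  . . 2 2 . .
  1 3 2 . . .
  . 3 . . . .
  . . . 0 0 .
  . . 0 0 . .
  . . 0 . . .

Final: 0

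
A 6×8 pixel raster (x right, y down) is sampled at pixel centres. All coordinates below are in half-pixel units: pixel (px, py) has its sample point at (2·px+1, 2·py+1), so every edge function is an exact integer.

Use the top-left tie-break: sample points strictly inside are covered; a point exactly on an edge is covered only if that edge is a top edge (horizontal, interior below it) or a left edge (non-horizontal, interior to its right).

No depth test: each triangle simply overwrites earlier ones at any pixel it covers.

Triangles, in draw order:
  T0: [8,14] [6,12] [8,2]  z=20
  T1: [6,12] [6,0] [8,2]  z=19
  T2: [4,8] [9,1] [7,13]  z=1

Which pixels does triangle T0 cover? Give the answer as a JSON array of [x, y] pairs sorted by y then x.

T0:
  2·area = 24
  edge (8, 14)→(6, 12): d=(-2,-2) top-left  bias=+0
  edge (6, 12)→(8, 2): d=(2,-10) top-left  bias=+0
  edge (8, 2)→(8, 14): d=(0,12) right/bottom  bias=-1
    (0,3)@(1, 7): e=[0,-60,84] → .  [on edge]
    (3,3)@(7, 7): e=[12,0,12] → X  [on edge]
    (4,3)@(9, 7): e=[16,20,-12] → .
    (1,4)@(3, 9): e=[0,-36,60] → .  [on edge]
    (3,4)@(7, 9): e=[8,4,12] → X
    (4,4)@(9, 9): e=[12,24,-12] → .
    (2,5)@(5, 11): e=[0,-12,36] → .  [on edge]
    (3,5)@(7, 11): e=[4,8,12] → X
    (4,5)@(9, 11): e=[8,28,-12] → .
    (3,6)@(7, 13): e=[0,12,12] → X  [on edge]
    (4,6)@(9, 13): e=[4,32,-12] → .
    (3,7)@(7, 15): e=[-4,16,12] → .
    (4,7)@(9, 15): e=[0,36,-12] → .  [on edge]
  covered (4 px):
    . . . . . .
    . . . . . .
    . . . . . .
    . . . X . .
    . . . X . .
    . . . X . .
    . . . X . .
    . . . . . .
T1:
  2·area = 24
  edge (6, 12)→(6, 0): d=(0,-12) top-left  bias=+0
  edge (6, 0)→(8, 2): d=(2,2) right/bottom  bias=-1
  edge (8, 2)→(6, 12): d=(-2,10) right/bottom  bias=-1
    (3,0)@(7, 1): e=[12,0,12] → .  [on edge]
    (3,1)@(7, 3): e=[12,4,8] → X
    (4,1)@(9, 3): e=[36,0,-12] → .  [on edge]
    (3,2)@(7, 5): e=[12,8,4] → X
    (4,2)@(9, 5): e=[36,4,-16] → .
    (5,2)@(11, 5): e=[60,0,-36] → .  [on edge]
    (3,3)@(7, 7): e=[12,12,0] → .  [on edge]
  covered (2 px):
    . . . . . .
    . . . X . .
    . . . X . .
    . . . . . .
    . . . . . .
    . . . . . .
    . . . . . .
    . . . . . .
T2:
  2·area = 46
  edge (4, 8)→(9, 1): d=(5,-7) top-left  bias=+0
  edge (9, 1)→(7, 13): d=(-2,12) right/bottom  bias=-1
  edge (7, 13)→(4, 8): d=(-3,-5) top-left  bias=+0
    (4,0)@(9, 1): e=[0,0,46] → .  [on edge]
    (0,1)@(1, 3): e=[-46,92,0] → .  [on edge]
    (3,2)@(7, 5): e=[6,16,24] → X
    (4,2)@(9, 5): e=[20,-8,34] → .
    (2,3)@(5, 7): e=[2,36,8] → X
    (4,3)@(9, 7): e=[30,-12,28] → .
    (2,4)@(5, 9): e=[12,32,2] → X
    (4,4)@(9, 9): e=[40,-16,22] → .
    (2,5)@(5, 11): e=[22,28,-4] → .
    (3,5)@(7, 11): e=[36,4,6] → X
    (4,5)@(9, 11): e=[50,-20,16] → .
    (3,6)@(7, 13): e=[46,0,0] → .  [on edge]
  covered (6 px):
    . . . . . .
    . . . . . .
    . . . X . .
    . . X X . .
    . . X X . .
    . . . X . .
    . . . . . .
    . . . . . .

Result: [[3,3],[3,4],[3,5],[3,6]]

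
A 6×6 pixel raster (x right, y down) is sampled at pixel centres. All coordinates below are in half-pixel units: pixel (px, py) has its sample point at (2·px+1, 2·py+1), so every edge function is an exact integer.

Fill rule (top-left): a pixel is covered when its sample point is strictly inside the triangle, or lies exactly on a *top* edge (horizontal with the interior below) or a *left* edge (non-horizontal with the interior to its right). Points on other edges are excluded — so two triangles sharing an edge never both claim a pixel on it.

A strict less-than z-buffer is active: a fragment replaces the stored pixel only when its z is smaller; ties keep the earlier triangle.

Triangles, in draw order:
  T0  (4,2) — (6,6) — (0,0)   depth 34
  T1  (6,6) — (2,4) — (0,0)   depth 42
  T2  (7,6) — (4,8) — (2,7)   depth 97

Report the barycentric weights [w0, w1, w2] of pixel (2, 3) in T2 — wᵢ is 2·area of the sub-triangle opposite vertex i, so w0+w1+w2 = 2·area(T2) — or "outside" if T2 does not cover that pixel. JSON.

T0:
  2·area = 12
  edge (4, 2)→(6, 6): d=(2,4) right/bottom  bias=-1
  edge (6, 6)→(0, 0): d=(-6,-6) top-left  bias=+0
  edge (0, 0)→(4, 2): d=(4,2) right/bottom  bias=-1
    (0,0)@(1, 1): e=[10,0,2] → X  [on edge]
    (1,0)@(3, 1): e=[2,12,-2] → .
    (0,1)@(1, 3): e=[14,-12,10] → .
    (1,1)@(3, 3): e=[6,0,6] → X  [on edge]
    (2,1)@(5, 3): e=[-2,12,2] → .
    (1,2)@(3, 5): e=[10,-12,14] → .
    (2,2)@(5, 5): e=[2,0,10] → X  [on edge]
    (3,2)@(7, 5): e=[-6,12,6] → .
    (2,3)@(5, 7): e=[6,-12,18] → .
    (3,3)@(7, 7): e=[-2,0,14] → .  [on edge]
    (4,4)@(9, 9): e=[-6,0,18] → .  [on edge]
    (5,5)@(11, 11): e=[-10,0,22] → .  [on edge]
  covered (3 px):
    X . . . . .
    . X . . . .
    . . X . . .
    . . . . . .
    . . . . . .
    . . . . . .
T1:
  2·area = 12
  edge (6, 6)→(2, 4): d=(-4,-2) top-left  bias=+0
  edge (2, 4)→(0, 0): d=(-2,-4) top-left  bias=+0
  edge (0, 0)→(6, 6): d=(6,6) right/bottom  bias=-1
    (0,0)@(1, 1): e=[10,2,0] → .  [on edge]
    (1,1)@(3, 3): e=[6,6,0] → .  [on edge]
    (2,2)@(5, 5): e=[2,10,0] → .  [on edge]
    (3,3)@(7, 7): e=[-2,14,0] → .  [on edge]
    (4,4)@(9, 9): e=[-6,18,0] → .  [on edge]
    (5,5)@(11, 11): e=[-10,22,0] → .  [on edge]
  covered (0 px):
    . . . . . .
    . . . . . .
    . . . . . .
    . . . . . .
    . . . . . .
    . . . . . .
T2:
  2·area = 7
  edge (7, 6)→(4, 8): d=(-3,2) right/bottom  bias=-1
  edge (4, 8)→(2, 7): d=(-2,-1) top-left  bias=+0
  edge (2, 7)→(7, 6): d=(5,-1) top-left  bias=+0
    (1,3)@(3, 7): e=[5,1,1] → X
    (2,3)@(5, 7): e=[1,3,3] → X
    (3,3)@(7, 7): e=[-3,5,5] → .
    (1,4)@(3, 9): e=[-1,-3,11] → .
    (2,4)@(5, 9): e=[-5,-1,13] → .
  covered (2 px):
    . . . . . .
    . . . . . .
    . . . . . .
    . X X . . .
    . . . . . .
    . . . . . .

Answer: [3,3,1]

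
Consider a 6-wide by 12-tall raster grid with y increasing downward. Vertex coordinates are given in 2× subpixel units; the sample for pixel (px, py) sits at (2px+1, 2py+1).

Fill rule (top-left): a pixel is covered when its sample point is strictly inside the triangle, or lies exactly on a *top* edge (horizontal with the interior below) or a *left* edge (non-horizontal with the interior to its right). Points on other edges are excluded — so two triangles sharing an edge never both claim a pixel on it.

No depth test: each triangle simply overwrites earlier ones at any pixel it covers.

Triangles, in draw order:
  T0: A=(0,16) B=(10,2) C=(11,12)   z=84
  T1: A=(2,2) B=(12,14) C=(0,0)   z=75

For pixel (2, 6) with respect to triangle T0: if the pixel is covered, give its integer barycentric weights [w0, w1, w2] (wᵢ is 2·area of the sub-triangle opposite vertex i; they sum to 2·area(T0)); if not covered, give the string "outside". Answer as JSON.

T0:
  2·area = 114
  edge (0, 16)→(10, 2): d=(10,-14) top-left  bias=+0
  edge (10, 2)→(11, 12): d=(1,10) right/bottom  bias=-1
  edge (11, 12)→(0, 16): d=(-11,4) right/bottom  bias=-1
    (4,2)@(9, 5): e=[16,13,85] → #
    (5,2)@(11, 5): e=[44,-7,77] → ·
    (3,3)@(7, 7): e=[8,35,71] → #
    (5,3)@(11, 7): e=[64,-5,55] → ·
    (2,4)@(5, 9): e=[0,57,57] → #  [on edge]
    (5,4)@(11, 9): e=[84,-3,33] → ·
    (2,5)@(5, 11): e=[20,59,35] → #
    (5,5)@(11, 11): e=[104,-1,11] → ·
    (1,6)@(3, 13): e=[12,81,21] → #
    (4,6)@(9, 13): e=[96,21,-3] → ·
    (0,7)@(1, 15): e=[4,103,7] → #
    (1,7)@(3, 15): e=[32,83,-1] → ·
  covered (13 px):
    · · · · · ·
    · · · · · ·
    · · · · # ·
    · · · # # ·
    · · # # # ·
    · · # # # ·
    · # # # · ·
    # · · · · ·
    · · · · · ·
    · · · · · ·
    · · · · · ·
    · · · · · ·
T1:
  2·area = 4
  edge (2, 2)→(12, 14): d=(10,12) right/bottom  bias=-1
  edge (12, 14)→(0, 0): d=(-12,-14) top-left  bias=+0
  edge (0, 0)→(2, 2): d=(2,2) right/bottom  bias=-1
    (0,0)@(1, 1): e=[2,2,0] → ·  [on edge]
    (1,1)@(3, 3): e=[-2,6,0] → ·  [on edge]
    (2,2)@(5, 5): e=[-6,10,0] → ·  [on edge]
    (3,3)@(7, 7): e=[-10,14,0] → ·  [on edge]
    (4,4)@(9, 9): e=[-14,18,0] → ·  [on edge]
    (5,5)@(11, 11): e=[-18,22,0] → ·  [on edge]
  covered (0 px):
    · · · · · ·
    · · · · · ·
    · · · · · ·
    · · · · · ·
    · · · · · ·
    · · · · · ·
    · · · · · ·
    · · · · · ·
    · · · · · ·
    · · · · · ·
    · · · · · ·
    · · · · · ·

Answer: [61,13,40]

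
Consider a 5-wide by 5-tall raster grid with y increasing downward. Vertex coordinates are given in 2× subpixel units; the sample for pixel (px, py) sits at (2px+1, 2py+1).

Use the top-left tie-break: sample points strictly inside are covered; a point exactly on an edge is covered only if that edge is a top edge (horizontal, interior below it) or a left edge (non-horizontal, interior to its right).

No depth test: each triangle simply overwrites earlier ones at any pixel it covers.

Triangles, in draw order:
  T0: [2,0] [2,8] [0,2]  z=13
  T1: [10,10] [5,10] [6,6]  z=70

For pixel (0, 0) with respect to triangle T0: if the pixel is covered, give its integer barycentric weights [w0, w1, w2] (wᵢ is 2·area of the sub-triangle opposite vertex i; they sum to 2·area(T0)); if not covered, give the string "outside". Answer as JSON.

T0:
  2·area = 16
  edge (2, 0)→(2, 8): d=(0,8) right/bottom  bias=-1
  edge (2, 8)→(0, 2): d=(-2,-6) top-left  bias=+0
  edge (0, 2)→(2, 0): d=(2,-2) top-left  bias=+0
    (0,0)@(1, 1): e=[8,8,0] → X  [on edge]
    (1,0)@(3, 1): e=[-8,20,4] → .
    (0,1)@(1, 3): e=[8,4,4] → X
    (1,1)@(3, 3): e=[-8,16,8] → .
    (0,2)@(1, 5): e=[8,0,8] → X  [on edge]
    (1,2)@(3, 5): e=[-8,12,12] → .
    (0,3)@(1, 7): e=[8,-4,12] → .
  covered (3 px):
    X . . . .
    X . . . .
    X . . . .
    . . . . .
    . . . . .
T1:
  2·area = 20
  edge (10, 10)→(5, 10): d=(-5,0) right/bottom  bias=-1
  edge (5, 10)→(6, 6): d=(1,-4) top-left  bias=+0
  edge (6, 6)→(10, 10): d=(4,4) right/bottom  bias=-1
    (0,0)@(1, 1): e=[45,-25,0] → .  [on edge]
    (1,1)@(3, 3): e=[35,-15,0] → .  [on edge]
    (2,2)@(5, 5): e=[25,-5,0] → .  [on edge]
    (3,3)@(7, 7): e=[15,5,0] → .  [on edge]
    (3,4)@(7, 9): e=[5,7,8] → X
    (4,4)@(9, 9): e=[5,15,0] → .  [on edge]
  covered (1 px):
    . . . . .
    . . . . .
    . . . . .
    . . . . .
    . . . X .

Answer: [8,0,8]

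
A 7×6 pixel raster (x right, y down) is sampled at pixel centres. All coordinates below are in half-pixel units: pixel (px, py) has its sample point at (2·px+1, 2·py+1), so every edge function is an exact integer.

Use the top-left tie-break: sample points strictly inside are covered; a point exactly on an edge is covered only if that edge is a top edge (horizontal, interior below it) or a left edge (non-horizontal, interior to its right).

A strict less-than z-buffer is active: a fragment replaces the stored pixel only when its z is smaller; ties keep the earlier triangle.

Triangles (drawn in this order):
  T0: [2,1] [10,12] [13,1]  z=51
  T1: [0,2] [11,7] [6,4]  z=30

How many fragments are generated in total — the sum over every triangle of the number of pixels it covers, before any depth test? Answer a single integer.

T0:
  2·area = 121  (B↔C swapped to make it positive)
  edge (2, 1)→(13, 1): d=(11,0) top-left  bias=+0
  edge (13, 1)→(10, 12): d=(-3,11) right/bottom  bias=-1
  edge (10, 12)→(2, 1): d=(-8,-11) top-left  bias=+0
    (0,0)@(1, 1): e=[0,132,-11] → .  [on edge]
    (1,0)@(3, 1): e=[0,110,11] → X  [on edge]
    (2,0)@(5, 1): e=[0,88,33] → X  [on edge]
    (3,0)@(7, 1): e=[0,66,55] → X  [on edge]
    (4,0)@(9, 1): e=[0,44,77] → X  [on edge]
    (5,0)@(11, 1): e=[0,22,99] → X  [on edge]
    (6,0)@(13, 1): e=[0,0,121] → .  [on edge]
    (1,1)@(3, 3): e=[22,104,-5] → .
    (2,1)@(5, 3): e=[22,82,17] → X
    (6,1)@(13, 3): e=[22,-6,105] → .
    (2,2)@(5, 5): e=[44,76,1] → X
    (6,2)@(13, 5): e=[44,-12,89] → .
  covered (17 px):
    . X X X X X .
    . . X X X X .
    . . X X X X .
    . . . X X X .
    . . . . X . .
    . . . . . . .
T1:
  2·area = 8  (B↔C swapped to make it positive)
  edge (0, 2)→(6, 4): d=(6,2) right/bottom  bias=-1
  edge (6, 4)→(11, 7): d=(5,3) right/bottom  bias=-1
  edge (11, 7)→(0, 2): d=(-11,-5) top-left  bias=+0
    (0,0)@(1, 1): e=[-8,0,16] → .  [on edge]
    (1,1)@(3, 3): e=[0,4,4] → .  [on edge]
    (3,2)@(7, 5): e=[4,2,2] → X
    (4,2)@(9, 5): e=[0,-4,12] → .  [on edge]
    (3,3)@(7, 7): e=[16,12,-20] → .
    (5,3)@(11, 7): e=[8,0,0] → .  [on edge]
  covered (1 px):
    . . . . . . .
    . . . . . . .
    . . . X . . .
    . . . . . . .
    . . . . . . .
    . . . . . . .

Result: 18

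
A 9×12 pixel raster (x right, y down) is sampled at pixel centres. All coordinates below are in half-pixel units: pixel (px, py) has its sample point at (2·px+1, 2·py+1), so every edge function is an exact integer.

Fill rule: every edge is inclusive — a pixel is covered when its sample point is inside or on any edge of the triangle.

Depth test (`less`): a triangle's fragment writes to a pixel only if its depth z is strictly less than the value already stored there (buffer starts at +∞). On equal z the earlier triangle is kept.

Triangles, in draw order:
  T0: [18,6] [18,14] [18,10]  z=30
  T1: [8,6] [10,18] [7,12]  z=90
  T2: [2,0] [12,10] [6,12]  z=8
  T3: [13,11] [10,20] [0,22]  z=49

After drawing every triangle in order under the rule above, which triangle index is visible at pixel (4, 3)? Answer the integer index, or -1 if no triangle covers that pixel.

T0:
  degenerate (2·area = 0) — covers nothing
T1:
  2·area = 24
  edge (8, 6)→(10, 18): d=(2,12) inclusive
  edge (10, 18)→(7, 12): d=(-3,-6) inclusive
  edge (7, 12)→(8, 6): d=(1,-6) inclusive
    (4,6)@(9, 13): e=[2,9,13] → █
    (5,6)@(11, 13): e=[-22,21,25] → ·
    (4,7)@(9, 15): e=[6,3,15] → █
    (5,7)@(11, 15): e=[-18,15,27] → ·
    (4,8)@(9, 17): e=[10,-3,17] → ·
  covered (2 px):
    · · · · · · · · ·
    · · · · · · · · ·
    · · · · · · · · ·
    · · · · · · · · ·
    · · · · · · · · ·
    · · · · · · · · ·
    · · · · █ · · · ·
    · · · · █ · · · ·
    · · · · · · · · ·
    · · · · · · · · ·
    · · · · · · · · ·
    · · · · · · · · ·
T2:
  2·area = 80
  edge (2, 0)→(12, 10): d=(10,10) inclusive
  edge (12, 10)→(6, 12): d=(-6,2) inclusive
  edge (6, 12)→(2, 0): d=(-4,-12) inclusive
    (1,0)@(3, 1): e=[0,72,8] → █  [on edge]
    (2,0)@(5, 1): e=[-20,68,32] → ·
    (1,1)@(3, 3): e=[20,60,0] → █  [on edge]
    (2,1)@(5, 3): e=[0,56,24] → █  [on edge]
    (3,1)@(7, 3): e=[-20,52,48] → ·
    (1,2)@(3, 5): e=[40,48,-8] → ·
    (2,2)@(5, 5): e=[20,44,16] → █
    (3,2)@(7, 5): e=[0,40,40] → █  [on edge]
    (4,2)@(9, 5): e=[-20,36,64] → ·
    (2,3)@(5, 7): e=[40,32,8] → █
    (4,3)@(9, 7): e=[0,24,56] → █  [on edge]
    (5,3)@(11, 7): e=[-20,20,80] → ·
    (2,4)@(5, 9): e=[60,20,0] → █  [on edge]
    (5,4)@(11, 9): e=[0,8,72] → █  [on edge]
    (7,4)@(15, 9): e=[-40,0,120] → ·  [on edge]
    (4,5)@(9, 11): e=[40,0,40] → █  [on edge]
    (6,5)@(13, 11): e=[0,-8,88] → ·  [on edge]
    (1,6)@(3, 13): e=[120,0,-40] → ·  [on edge]
    (7,6)@(15, 13): e=[0,-24,104] → ·  [on edge]
    (3,7)@(7, 15): e=[100,-20,0] → ·  [on edge]
    (8,7)@(17, 15): e=[0,-40,120] → ·  [on edge]
    (4,10)@(9, 21): e=[140,-60,0] → ·  [on edge]
  covered (14 px):
    · █ · · · · · · ·
    · █ █ · · · · · ·
    · · █ █ · · · · ·
    · · █ █ █ · · · ·
    · · █ █ █ █ · · ·
    · · · █ █ · · · ·
    · · · · · · · · ·
    · · · · · · · · ·
    · · · · · · · · ·
    · · · · · · · · ·
    · · · · · · · · ·
    · · · · · · · · ·
T3:
  2·area = 84
  edge (13, 11)→(10, 20): d=(-3,9) inclusive
  edge (10, 20)→(0, 22): d=(-10,2) inclusive
  edge (0, 22)→(13, 11): d=(13,-11) inclusive
    (7,2)@(15, 5): e=[0,140,-56] → ·  [on edge]
    (6,5)@(13, 11): e=[0,84,0] → █  [on edge]
    (7,5)@(15, 11): e=[-18,80,22] → ·
    (5,6)@(11, 13): e=[12,68,4] → █
    (6,6)@(13, 13): e=[-6,64,26] → ·
    (4,7)@(9, 15): e=[24,52,8] → █
    (6,7)@(13, 15): e=[-12,44,52] → ·
    (3,8)@(7, 17): e=[36,36,12] → █
    (5,8)@(11, 17): e=[0,28,56] → █  [on edge]
    (6,8)@(13, 17): e=[-18,24,78] → ·
    (2,9)@(5, 19): e=[48,20,16] → █
    (5,9)@(11, 19): e=[-6,8,82] → ·
    (7,9)@(15, 19): e=[-42,0,126] → ·  [on edge]
    (2,10)@(5, 21): e=[42,0,42] → █  [on edge]
    (4,11)@(9, 23): e=[0,-28,112] → ·  [on edge]
  covered (12 px):
    · · · · · · · · ·
    · · · · · · · · ·
    · · · · · · · · ·
    · · · · · · · · ·
    · · · · · · · · ·
    · · · · · · █ · ·
    · · · · · █ · · ·
    · · · · █ █ · · ·
    · · · █ █ █ · · ·
    · · █ █ █ · · · ·
    · █ █ · · · · · ·
    · · · · · · · · ·

Z-buffer (winner per pixel, '.' = empty):
  . 2 . . . . . . .
  . 2 2 . . . . . .
  . . 2 2 . . . . .
  . . 2 2 2 . . . .
  . . 2 2 2 2 . . .
  . . . 2 2 . 3 . .
  . . . . 1 3 . . .
  . . . . 3 3 . . .
  . . . 3 3 3 . . .
  . . 3 3 3 . . . .
  . 3 3 . . . . . .
  . . . . . . . . .

Answer: 2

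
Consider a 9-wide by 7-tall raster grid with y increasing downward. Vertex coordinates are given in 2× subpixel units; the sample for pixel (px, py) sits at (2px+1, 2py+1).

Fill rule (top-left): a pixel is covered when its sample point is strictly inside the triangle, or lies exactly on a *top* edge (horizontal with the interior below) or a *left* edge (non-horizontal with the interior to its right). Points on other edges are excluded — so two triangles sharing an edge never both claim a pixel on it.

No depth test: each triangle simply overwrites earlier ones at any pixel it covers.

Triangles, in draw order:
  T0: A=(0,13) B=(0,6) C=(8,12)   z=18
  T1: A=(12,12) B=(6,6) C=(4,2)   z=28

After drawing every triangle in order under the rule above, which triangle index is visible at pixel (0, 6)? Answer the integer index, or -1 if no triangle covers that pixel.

T0:
  2·area = 56
  edge (0, 13)→(0, 6): d=(0,-7) top-left  bias=+0
  edge (0, 6)→(8, 12): d=(8,6) right/bottom  bias=-1
  edge (8, 12)→(0, 13): d=(-8,1) right/bottom  bias=-1
    (0,3)@(1, 7): e=[7,2,47] → X
    (1,3)@(3, 7): e=[21,-10,45] → .
    (0,4)@(1, 9): e=[7,18,31] → X
    (1,4)@(3, 9): e=[21,6,29] → X
    (2,4)@(5, 9): e=[35,-6,27] → .
    (0,5)@(1, 11): e=[7,34,15] → X
    (2,5)@(5, 11): e=[35,10,11] → X
    (3,5)@(7, 11): e=[49,-2,9] → .
    (0,6)@(1, 13): e=[7,50,-1] → .
    (1,6)@(3, 13): e=[21,38,-3] → .
    (2,6)@(5, 13): e=[35,26,-5] → .
  covered (6 px):
    . . . . . . . . .
    . . . . . . . . .
    . . . . . . . . .
    X . . . . . . . .
    X X . . . . . . .
    X X X . . . . . .
    . . . . . . . . .
T1:
  2·area = 12
  edge (12, 12)→(6, 6): d=(-6,-6) top-left  bias=+0
  edge (6, 6)→(4, 2): d=(-2,-4) top-left  bias=+0
  edge (4, 2)→(12, 12): d=(8,10) right/bottom  bias=-1
    (0,0)@(1, 1): e=[0,-10,22] → .  [on edge]
    (1,1)@(3, 3): e=[0,-6,18] → .  [on edge]
    (2,2)@(5, 5): e=[0,-2,14] → .  [on edge]
    (3,3)@(7, 7): e=[0,2,10] → X  [on edge]
    (4,3)@(9, 7): e=[12,10,-10] → .
    (3,4)@(7, 9): e=[-12,-2,26] → .
    (4,4)@(9, 9): e=[0,6,6] → X  [on edge]
    (5,4)@(11, 9): e=[12,14,-14] → .
    (4,5)@(9, 11): e=[-12,2,22] → .
    (5,5)@(11, 11): e=[0,10,2] → X  [on edge]
    (6,5)@(13, 11): e=[12,18,-18] → .
    (5,6)@(11, 13): e=[-12,6,18] → .
    (6,6)@(13, 13): e=[0,14,-2] → .  [on edge]
  covered (3 px):
    . . . . . . . . .
    . . . . . . . . .
    . . . . . . . . .
    . . . X . . . . .
    . . . . X . . . .
    . . . . . X . . .
    . . . . . . . . .

Z-buffer (winner per pixel, '.' = empty):
  . . . . . . . . .
  . . . . . . . . .
  . . . . . . . . .
  0 . . 1 . . . . .
  0 0 . . 1 . . . .
  0 0 0 . . 1 . . .
  . . . . . . . . .

Answer: -1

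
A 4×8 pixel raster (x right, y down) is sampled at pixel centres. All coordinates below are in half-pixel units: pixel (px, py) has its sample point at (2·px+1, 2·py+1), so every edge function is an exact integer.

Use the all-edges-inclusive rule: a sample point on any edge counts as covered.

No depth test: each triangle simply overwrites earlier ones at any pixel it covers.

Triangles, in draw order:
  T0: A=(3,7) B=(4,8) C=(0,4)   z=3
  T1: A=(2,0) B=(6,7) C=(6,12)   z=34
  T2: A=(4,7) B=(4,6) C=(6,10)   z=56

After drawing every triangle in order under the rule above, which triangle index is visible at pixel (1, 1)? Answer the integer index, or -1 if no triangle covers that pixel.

T0:
  degenerate (2·area = 0) — covers nothing
T1:
  2·area = 20
  edge (2, 0)→(6, 7): d=(4,7) inclusive
  edge (6, 7)→(6, 12): d=(0,5) inclusive
  edge (6, 12)→(2, 0): d=(-4,-12) inclusive
    (1,1)@(3, 3): e=[5,15,0] → █  [on edge]
    (2,1)@(5, 3): e=[-9,5,24] → ·
    (1,2)@(3, 5): e=[13,15,-8] → ·
    (2,3)@(5, 7): e=[7,5,8] → █
    (3,3)@(7, 7): e=[-7,-5,32] → ·
    (2,4)@(5, 9): e=[15,5,0] → █  [on edge]
    (3,4)@(7, 9): e=[1,-5,24] → ·
    (2,5)@(5, 11): e=[23,5,-8] → ·
    (3,7)@(7, 15): e=[25,-5,0] → ·  [on edge]
  covered (3 px):
    · · · ·
    · █ · ·
    · · · ·
    · · █ ·
    · · █ ·
    · · · ·
    · · · ·
    · · · ·
T2:
  2·area = 2
  edge (4, 7)→(4, 6): d=(0,-1) inclusive
  edge (4, 6)→(6, 10): d=(2,4) inclusive
  edge (6, 10)→(4, 7): d=(-2,-3) inclusive
  covered (0 px):
    · · · ·
    · · · ·
    · · · ·
    · · · ·
    · · · ·
    · · · ·
    · · · ·
    · · · ·

Z-buffer (winner per pixel, '.' = empty):
  . . . .
  . 1 . .
  . . . .
  . . 1 .
  . . 1 .
  . . . .
  . . . .
  . . . .

Answer: 1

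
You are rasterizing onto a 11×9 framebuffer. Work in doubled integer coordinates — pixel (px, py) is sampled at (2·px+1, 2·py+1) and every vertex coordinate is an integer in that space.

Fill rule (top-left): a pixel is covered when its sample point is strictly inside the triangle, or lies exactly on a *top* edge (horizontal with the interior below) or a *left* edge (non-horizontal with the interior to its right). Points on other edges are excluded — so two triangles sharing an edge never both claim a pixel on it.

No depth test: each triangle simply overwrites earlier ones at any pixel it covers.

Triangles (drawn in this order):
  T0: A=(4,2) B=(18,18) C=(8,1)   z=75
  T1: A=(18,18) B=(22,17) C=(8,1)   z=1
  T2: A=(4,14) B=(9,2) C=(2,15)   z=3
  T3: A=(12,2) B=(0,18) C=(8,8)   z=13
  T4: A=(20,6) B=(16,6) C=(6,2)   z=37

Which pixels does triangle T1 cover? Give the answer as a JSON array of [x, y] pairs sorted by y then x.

T0:
  2·area = 78  (B↔C swapped to make it positive)
  edge (4, 2)→(8, 1): d=(4,-1) top-left  bias=+0
  edge (8, 1)→(18, 18): d=(10,17) right/bottom  bias=-1
  edge (18, 18)→(4, 2): d=(-14,-16) top-left  bias=+0
    (2,1)@(5, 3): e=[5,71,2] → #
    (3,1)@(7, 3): e=[7,37,34] → #
    (4,1)@(9, 3): e=[9,3,66] → #
    (5,1)@(11, 3): e=[11,-31,98] → ·
    (2,2)@(5, 5): e=[13,91,-26] → ·
    (3,2)@(7, 5): e=[15,57,6] → #
    (5,2)@(11, 5): e=[19,-11,70] → ·
    (3,3)@(7, 7): e=[23,77,-22] → ·
    (4,3)@(9, 7): e=[25,43,10] → #
    (5,3)@(11, 7): e=[27,9,42] → #
    (6,3)@(13, 7): e=[29,-25,74] → ·
    (4,4)@(9, 9): e=[33,63,-18] → ·
  covered (10 px):
    · · · · · · · · · · ·
    · · # # # · · · · · ·
    · · · # # · · · · · ·
    · · · · # # · · · · ·
    · · · · · # · · · · ·
    · · · · · · # · · · ·
    · · · · · · · # · · ·
    · · · · · · · · · · ·
    · · · · · · · · · · ·
T1:
  2·area = 78  (B↔C swapped to make it positive)
  edge (18, 18)→(8, 1): d=(-10,-17) top-left  bias=+0
  edge (8, 1)→(22, 17): d=(14,16) right/bottom  bias=-1
  edge (22, 17)→(18, 18): d=(-4,1) right/bottom  bias=-1
    (5,2)@(11, 5): e=[11,8,59] → #
    (6,2)@(13, 5): e=[45,-24,57] → ·
    (5,3)@(11, 7): e=[-9,36,51] → ·
    (6,3)@(13, 7): e=[25,4,49] → #
    (7,3)@(15, 7): e=[59,-28,47] → ·
    (6,4)@(13, 9): e=[5,32,41] → #
    (7,4)@(15, 9): e=[39,0,39] → ·  [on edge]
    (6,5)@(13, 11): e=[-15,60,33] → ·
    (7,5)@(15, 11): e=[19,28,31] → #
    (8,5)@(17, 11): e=[53,-4,29] → ·
    (7,6)@(15, 13): e=[-1,56,23] → ·
    (8,6)@(17, 13): e=[33,24,21] → #
  covered (9 px):
    · · · · · · · · · · ·
    · · · · · · · · · · ·
    · · · · · # · · · · ·
    · · · · · · # · · · ·
    · · · · · · # · · · ·
    · · · · · · · # · · ·
    · · · · · · · · # · ·
    · · · · · · · · # # ·
    · · · · · · · · · # #
T2:
  2·area = 19  (B↔C swapped to make it positive)
  edge (4, 14)→(2, 15): d=(-2,1) right/bottom  bias=-1
  edge (2, 15)→(9, 2): d=(7,-13) top-left  bias=+0
  edge (9, 2)→(4, 14): d=(-5,12) right/bottom  bias=-1
    (2,5)@(5, 11): e=[5,11,3] → #
    (3,5)@(7, 11): e=[3,37,-21] → ·
    (2,6)@(5, 13): e=[1,25,-7] → ·
  covered (1 px):
    · · · · · · · · · · ·
    · · · · · · · · · · ·
    · · · · · · · · · · ·
    · · · · · · · · · · ·
    · · · · · · · · · · ·
    · · # · · · · · · · ·
    · · · · · · · · · · ·
    · · · · · · · · · · ·
    · · · · · · · · · · ·
T3:
  2·area = 8  (B↔C swapped to make it positive)
  edge (12, 2)→(8, 8): d=(-4,6) right/bottom  bias=-1
  edge (8, 8)→(0, 18): d=(-8,10) right/bottom  bias=-1
  edge (0, 18)→(12, 2): d=(12,-16) top-left  bias=+0
    (3,4)@(7, 9): e=[2,2,4] → #
    (4,4)@(9, 9): e=[-10,-18,36] → ·
    (3,5)@(7, 11): e=[-6,-14,28] → ·
  covered (1 px):
    · · · · · · · · · · ·
    · · · · · · · · · · ·
    · · · · · · · · · · ·
    · · · · · · · · · · ·
    · · · # · · · · · · ·
    · · · · · · · · · · ·
    · · · · · · · · · · ·
    · · · · · · · · · · ·
    · · · · · · · · · · ·
T4:
  2·area = 16
  edge (20, 6)→(16, 6): d=(-4,0) right/bottom  bias=-1
  edge (16, 6)→(6, 2): d=(-10,-4) top-left  bias=+0
  edge (6, 2)→(20, 6): d=(14,4) right/bottom  bias=-1
    (4,1)@(9, 3): e=[12,2,2] → #
    (5,1)@(11, 3): e=[12,10,-6] → ·
    (4,2)@(9, 5): e=[4,-18,30] → ·
    (7,2)@(15, 5): e=[4,6,6] → #
    (8,2)@(17, 5): e=[4,14,-2] → ·
    (7,3)@(15, 7): e=[-4,-14,34] → ·
  covered (2 px):
    · · · · · · · · · · ·
    · · · · # · · · · · ·
    · · · · · · · # · · ·
    · · · · · · · · · · ·
    · · · · · · · · · · ·
    · · · · · · · · · · ·
    · · · · · · · · · · ·
    · · · · · · · · · · ·
    · · · · · · · · · · ·

Result: [[5,2],[6,3],[6,4],[7,5],[8,6],[8,7],[9,7],[9,8],[10,8]]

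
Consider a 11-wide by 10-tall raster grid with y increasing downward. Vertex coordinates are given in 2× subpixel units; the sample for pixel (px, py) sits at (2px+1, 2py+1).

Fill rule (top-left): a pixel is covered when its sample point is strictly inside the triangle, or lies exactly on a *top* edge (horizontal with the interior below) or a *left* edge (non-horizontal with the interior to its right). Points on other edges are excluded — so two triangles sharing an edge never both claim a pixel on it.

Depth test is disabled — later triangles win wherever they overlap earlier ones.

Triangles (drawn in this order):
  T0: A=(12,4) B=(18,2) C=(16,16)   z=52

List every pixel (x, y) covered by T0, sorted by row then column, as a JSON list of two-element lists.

T0:
  2·area = 80
  edge (12, 4)→(18, 2): d=(6,-2) top-left  bias=+0
  edge (18, 2)→(16, 16): d=(-2,14) right/bottom  bias=-1
  edge (16, 16)→(12, 4): d=(-4,-12) top-left  bias=+0
    (5,0)@(11, 1): e=[-20,100,0] → ·  [on edge]
    (10,0)@(21, 1): e=[0,-40,120] → ·  [on edge]
    (7,1)@(15, 3): e=[0,40,40] → █  [on edge]
    (8,1)@(17, 3): e=[4,12,64] → █
    (9,1)@(19, 3): e=[8,-16,88] → ·
    (4,2)@(9, 5): e=[0,120,-40] → ·  [on edge]
    (6,2)@(13, 5): e=[8,64,8] → █
    (9,2)@(19, 5): e=[20,-20,80] → ·
    (1,3)@(3, 7): e=[0,200,-120] → ·  [on edge]
    (6,3)@(13, 7): e=[20,60,0] → █  [on edge]
    (9,3)@(19, 7): e=[32,-24,72] → ·
    (6,4)@(13, 9): e=[32,56,-8] → ·
    (8,4)@(17, 9): e=[40,0,40] → ·  [on edge]
    (7,6)@(15, 13): e=[60,20,0] → █  [on edge]
    (8,9)@(17, 19): e=[100,-20,0] → ·  [on edge]
  covered (11 px):
    · · · · · · · · · · ·
    · · · · · · · █ █ · ·
    · · · · · · █ █ █ · ·
    · · · · · · █ █ █ · ·
    · · · · · · · █ · · ·
    · · · · · · · █ · · ·
    · · · · · · · █ · · ·
    · · · · · · · · · · ·
    · · · · · · · · · · ·
    · · · · · · · · · · ·

Result: [[7,1],[8,1],[6,2],[7,2],[8,2],[6,3],[7,3],[8,3],[7,4],[7,5],[7,6]]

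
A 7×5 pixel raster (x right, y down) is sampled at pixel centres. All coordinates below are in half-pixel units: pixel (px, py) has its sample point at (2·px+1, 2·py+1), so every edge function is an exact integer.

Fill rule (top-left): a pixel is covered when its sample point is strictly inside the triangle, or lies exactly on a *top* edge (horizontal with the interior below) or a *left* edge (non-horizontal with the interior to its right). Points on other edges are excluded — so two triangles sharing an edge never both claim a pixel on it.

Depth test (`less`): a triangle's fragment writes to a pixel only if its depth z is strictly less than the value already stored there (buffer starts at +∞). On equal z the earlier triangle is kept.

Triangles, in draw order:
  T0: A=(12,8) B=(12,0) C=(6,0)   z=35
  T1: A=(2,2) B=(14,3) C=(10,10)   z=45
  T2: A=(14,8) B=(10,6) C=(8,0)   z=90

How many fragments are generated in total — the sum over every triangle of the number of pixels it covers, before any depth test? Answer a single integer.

T0:
  2·area = 48  (B↔C swapped to make it positive)
  edge (12, 8)→(6, 0): d=(-6,-8) top-left  bias=+0
  edge (6, 0)→(12, 0): d=(6,0) top-left  bias=+0
  edge (12, 0)→(12, 8): d=(0,8) right/bottom  bias=-1
    (3,0)@(7, 1): e=[2,6,40] → X
    (4,0)@(9, 1): e=[18,6,24] → X
    (5,0)@(11, 1): e=[34,6,8] → X
    (6,0)@(13, 1): e=[50,6,-8] → .
    (3,1)@(7, 3): e=[-10,18,40] → .
    (4,1)@(9, 3): e=[6,18,24] → X
    (6,1)@(13, 3): e=[38,18,-8] → .
    (4,2)@(9, 5): e=[-6,30,24] → .
    (5,2)@(11, 5): e=[10,30,8] → X
    (6,2)@(13, 5): e=[26,30,-8] → .
    (5,3)@(11, 7): e=[-2,42,8] → .
  covered (6 px):
    . . . X X X .
    . . . . X X .
    . . . . . X .
    . . . . . . .
    . . . . . . .
T1:
  2·area = 88
  edge (2, 2)→(14, 3): d=(12,1) right/bottom  bias=-1
  edge (14, 3)→(10, 10): d=(-4,7) right/bottom  bias=-1
  edge (10, 10)→(2, 2): d=(-8,-8) top-left  bias=+0
    (0,0)@(1, 1): e=[-11,99,0] → .  [on edge]
    (1,1)@(3, 3): e=[11,77,0] → X  [on edge]
    (2,1)@(5, 3): e=[9,63,16] → X
    (3,1)@(7, 3): e=[7,49,32] → X
    (4,1)@(9, 3): e=[5,35,48] → X
    (5,1)@(11, 3): e=[3,21,64] → X
    (6,1)@(13, 3): e=[1,7,80] → X
    (1,2)@(3, 5): e=[35,69,-16] → .
    (2,2)@(5, 5): e=[33,55,0] → X  [on edge]
    (6,2)@(13, 5): e=[25,-1,64] → .
    (2,3)@(5, 7): e=[57,47,-16] → .
    (3,3)@(7, 7): e=[55,33,0] → X  [on edge]
    (4,4)@(9, 9): e=[77,11,0] → X  [on edge]
  covered (14 px):
    . . . . . . .
    . X X X X X X
    . . X X X X .
    . . . X X X .
    . . . . X . .
T2:
  2·area = 20
  edge (14, 8)→(10, 6): d=(-4,-2) top-left  bias=+0
  edge (10, 6)→(8, 0): d=(-2,-6) top-left  bias=+0
  edge (8, 0)→(14, 8): d=(6,8) right/bottom  bias=-1
    (4,1)@(9, 3): e=[10,0,10] → X  [on edge]
    (5,1)@(11, 3): e=[14,12,-6] → .
    (4,2)@(9, 5): e=[2,-4,22] → .
    (5,2)@(11, 5): e=[6,8,6] → X
    (6,2)@(13, 5): e=[10,20,-10] → .
    (5,3)@(11, 7): e=[-2,4,18] → .
    (6,3)@(13, 7): e=[2,16,2] → X
    (5,4)@(11, 9): e=[-10,0,30] → .  [on edge]
    (6,4)@(13, 9): e=[-6,12,14] → .
  covered (3 px):
    . . . . . . .
    . . . . X . .
    . . . . . X .
    . . . . . . X
    . . . . . . .

Result: 23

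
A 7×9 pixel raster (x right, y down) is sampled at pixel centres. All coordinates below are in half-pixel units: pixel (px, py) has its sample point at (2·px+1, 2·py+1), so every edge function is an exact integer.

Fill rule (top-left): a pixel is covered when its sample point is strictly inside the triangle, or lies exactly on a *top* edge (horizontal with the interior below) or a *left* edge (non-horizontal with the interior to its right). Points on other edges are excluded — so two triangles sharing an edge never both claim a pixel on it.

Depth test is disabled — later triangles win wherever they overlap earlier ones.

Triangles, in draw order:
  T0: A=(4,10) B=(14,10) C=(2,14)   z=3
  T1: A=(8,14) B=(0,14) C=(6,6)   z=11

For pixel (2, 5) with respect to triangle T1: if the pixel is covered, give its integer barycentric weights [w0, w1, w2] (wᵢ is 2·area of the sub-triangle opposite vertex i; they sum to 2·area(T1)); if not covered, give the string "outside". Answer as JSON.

T0:
  2·area = 40
  edge (4, 10)→(14, 10): d=(10,0) top-left  bias=+0
  edge (14, 10)→(2, 14): d=(-12,4) right/bottom  bias=-1
  edge (2, 14)→(4, 10): d=(2,-4) top-left  bias=+0
    (2,5)@(5, 11): e=[10,24,6] → █
    (3,5)@(7, 11): e=[10,16,14] → █
    (4,5)@(9, 11): e=[10,8,22] → █
    (5,5)@(11, 11): e=[10,0,30] → ·  [on edge]
    (1,6)@(3, 13): e=[30,8,2] → █
    (2,6)@(5, 13): e=[30,0,10] → ·  [on edge]
    (3,6)@(7, 13): e=[30,-8,18] → ·
    (4,6)@(9, 13): e=[30,-16,26] → ·
    (1,7)@(3, 15): e=[50,-16,6] → ·
  covered (4 px):
    · · · · · · ·
    · · · · · · ·
    · · · · · · ·
    · · · · · · ·
    · · · · · · ·
    · · █ █ █ · ·
    · █ · · · · ·
    · · · · · · ·
    · · · · · · ·
T1:
  2·area = 64
  edge (8, 14)→(0, 14): d=(-8,0) right/bottom  bias=-1
  edge (0, 14)→(6, 6): d=(6,-8) top-left  bias=+0
  edge (6, 6)→(8, 14): d=(2,8) right/bottom  bias=-1
    (2,4)@(5, 9): e=[40,10,14] → █
    (3,4)@(7, 9): e=[40,26,-2] → ·
    (1,5)@(3, 11): e=[24,6,34] → █
    (3,5)@(7, 11): e=[24,38,2] → █
    (4,5)@(9, 11): e=[24,54,-14] → ·
    (0,6)@(1, 13): e=[8,2,54] → █
    (4,6)@(9, 13): e=[8,66,-10] → ·
    (0,7)@(1, 15): e=[-8,14,58] → ·
    (1,7)@(3, 15): e=[-8,30,42] → ·
    (2,7)@(5, 15): e=[-8,46,26] → ·
    (3,7)@(7, 15): e=[-8,62,10] → ·
  covered (8 px):
    · · · · · · ·
    · · · · · · ·
    · · · · · · ·
    · · · · · · ·
    · · █ · · · ·
    · █ █ █ · · ·
    █ █ █ █ · · ·
    · · · · · · ·
    · · · · · · ·

Final: [22,18,24]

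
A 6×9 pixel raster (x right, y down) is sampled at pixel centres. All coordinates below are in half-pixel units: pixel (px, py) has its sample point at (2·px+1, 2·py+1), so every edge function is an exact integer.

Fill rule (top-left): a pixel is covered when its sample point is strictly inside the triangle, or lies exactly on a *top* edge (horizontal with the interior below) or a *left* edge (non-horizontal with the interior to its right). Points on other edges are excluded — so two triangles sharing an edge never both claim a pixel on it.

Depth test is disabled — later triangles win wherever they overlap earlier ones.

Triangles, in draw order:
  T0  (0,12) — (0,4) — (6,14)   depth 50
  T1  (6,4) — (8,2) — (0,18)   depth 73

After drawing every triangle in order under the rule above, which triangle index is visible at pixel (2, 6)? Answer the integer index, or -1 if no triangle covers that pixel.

T0:
  2·area = 48
  edge (0, 12)→(0, 4): d=(0,-8) top-left  bias=+0
  edge (0, 4)→(6, 14): d=(6,10) right/bottom  bias=-1
  edge (6, 14)→(0, 12): d=(-6,-2) top-left  bias=+0
    (0,3)@(1, 7): e=[8,8,32] → X
    (1,3)@(3, 7): e=[24,-12,36] → .
    (0,4)@(1, 9): e=[8,20,20] → X
    (1,4)@(3, 9): e=[24,0,24] → .  [on edge]
    (0,5)@(1, 11): e=[8,32,8] → X
    (1,5)@(3, 11): e=[24,12,12] → X
    (2,5)@(5, 11): e=[40,-8,16] → .
    (0,6)@(1, 13): e=[8,44,-4] → .
    (1,6)@(3, 13): e=[24,24,0] → X  [on edge]
    (2,6)@(5, 13): e=[40,4,4] → X
    (3,6)@(7, 13): e=[56,-16,8] → .
    (1,7)@(3, 15): e=[24,36,-12] → .
    (4,7)@(9, 15): e=[72,-24,0] → .  [on edge]
  covered (6 px):
    . . . . . .
    . . . . . .
    . . . . . .
    X . . . . .
    X . . . . .
    X X . . . .
    . X X . . .
    . . . . . .
    . . . . . .
T1:
  2·area = 16
  edge (6, 4)→(8, 2): d=(2,-2) top-left  bias=+0
  edge (8, 2)→(0, 18): d=(-8,16) right/bottom  bias=-1
  edge (0, 18)→(6, 4): d=(6,-14) top-left  bias=+0
    (4,0)@(9, 1): e=[0,-8,24] → .  [on edge]
    (3,1)@(7, 3): e=[0,8,8] → X  [on edge]
    (4,1)@(9, 3): e=[4,-24,36] → .
    (2,2)@(5, 5): e=[0,24,-8] → .  [on edge]
    (3,2)@(7, 5): e=[4,-8,20] → .
    (1,3)@(3, 7): e=[0,40,-24] → .  [on edge]
    (2,3)@(5, 7): e=[4,8,4] → X
    (3,3)@(7, 7): e=[8,-24,32] → .
    (0,4)@(1, 9): e=[0,56,-40] → .  [on edge]
    (2,4)@(5, 9): e=[8,-8,16] → .
    (1,5)@(3, 11): e=[8,8,0] → X  [on edge]
    (2,5)@(5, 11): e=[12,-24,28] → .
  covered (3 px):
    . . . . . .
    . . . X . .
    . . . . . .
    . . X . . .
    . . . . . .
    . X . . . .
    . . . . . .
    . . . . . .
    . . . . . .

Z-buffer (winner per pixel, '.' = empty):
  . . . . . .
  . . . 1 . .
  . . . . . .
  0 . 1 . . .
  0 . . . . .
  0 1 . . . .
  . 0 0 . . .
  . . . . . .
  . . . . . .

Final: 0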